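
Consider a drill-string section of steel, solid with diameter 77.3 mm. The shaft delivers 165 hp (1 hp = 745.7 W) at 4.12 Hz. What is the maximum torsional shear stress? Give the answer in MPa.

ω = 2π·4.12 = 25.89 rad/s, so T = P/ω = 165×745.7 / 25.89 = 4753 N·m.
J = πd⁴/32 = π(0.0773)⁴/32 = 3.505×10^-6 m⁴.
τ_max = T·r/J = 4753 × 0.0386 / 3.505×10^-6 = 5.241×10^7 Pa.

52.4 MPa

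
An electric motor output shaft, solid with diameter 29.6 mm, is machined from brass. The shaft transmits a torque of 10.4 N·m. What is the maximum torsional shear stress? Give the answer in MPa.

2.04 MPa

J = πd⁴/32 = π(0.0296)⁴/32 = 7.536×10^-8 m⁴.
τ_max = T·r/J = 10.40 × 0.0148 / 7.536×10^-8 = 2.042×10^6 Pa.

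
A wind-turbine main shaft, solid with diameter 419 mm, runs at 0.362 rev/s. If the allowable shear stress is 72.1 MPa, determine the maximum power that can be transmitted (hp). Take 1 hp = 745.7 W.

J = πd⁴/32 = π(0.419)⁴/32 = 3.026×10^-3 m⁴.
T_max = τ_allow·J/r = 7.21×10^7 × 3.026×10^-3 / 0.209 = 1.041e6 N·m.
ω = 2π·0.362 = 2.275 rad/s, so P_max = T_max·ω = 2.369×10^6 W.

3180 hp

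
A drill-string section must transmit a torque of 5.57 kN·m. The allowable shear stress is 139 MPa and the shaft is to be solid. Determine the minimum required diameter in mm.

For a solid shaft τ_max = 16T/(πd³), so d = (16T/(π τ_allow))^(1/3) = (16·5570/(π·1.39×10^8))^(1/3) = 0.05888 m.

58.9 mm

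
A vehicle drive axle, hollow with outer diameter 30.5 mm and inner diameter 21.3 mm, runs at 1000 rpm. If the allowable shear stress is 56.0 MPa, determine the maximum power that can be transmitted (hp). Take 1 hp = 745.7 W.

33.4 hp

J = π(d_o⁴ − d_i⁴)/32 = π(0.0305⁴ − 0.0213⁴)/32 = 6.475×10^-8 m⁴.
T_max = τ_allow·J/r = 5.60×10^7 × 6.475×10^-8 / 0.0152 = 237.8 N·m.
ω = 2π·1000/60 = 104.7 rad/s, so P_max = T_max·ω = 2.490×10^4 W.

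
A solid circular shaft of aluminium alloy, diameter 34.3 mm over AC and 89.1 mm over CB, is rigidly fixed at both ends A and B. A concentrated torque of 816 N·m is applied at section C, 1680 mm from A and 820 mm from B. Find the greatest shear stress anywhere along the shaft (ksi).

0.843 ksi

Compatibility: T_A·a/J_AC = T_B·b/J_CB with T_A + T_B = T₀.
J_AC = 1.36×10^-7 m⁴, J_CB = 6.19×10^-6 m⁴, so T_A = T₀·(J_AC/a)/((J_AC/a)+(J_CB/b)) = 8.654 N·m, T_B = 807.3 N·m.
τ in each portion: τ_AC = 1.09×10^6 Pa, τ_CB = 5.81×10^6 Pa; maximum is in CB.
τ_max = T_CB·r/J = 807.3·0.0445/6.19×10^-6 = 5.813×10^6 Pa.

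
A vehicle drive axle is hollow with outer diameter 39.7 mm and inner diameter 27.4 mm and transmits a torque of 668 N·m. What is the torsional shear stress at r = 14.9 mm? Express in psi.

7660 psi

J = π(d_o⁴ − d_i⁴)/32 = π(0.0397⁴ − 0.0274⁴)/32 = 1.885×10^-7 m⁴.
Shear stress varies linearly with radius: τ = T·r/J = 668.0 × 0.0149 / 1.885×10^-7 = 5.279×10^7 Pa.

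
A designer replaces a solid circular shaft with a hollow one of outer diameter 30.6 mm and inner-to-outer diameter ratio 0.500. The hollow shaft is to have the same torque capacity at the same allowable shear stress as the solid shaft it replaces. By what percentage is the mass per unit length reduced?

21.7 %

Equal τ_max and T ⇒ the solid shaft needs d_s³ = d_o³(1−k⁴), so d_s = 30.6·(1−0.500⁴)^(1/3) = 29.95 mm.
Area ratio A_h/A_s = d_o²(1−k²)/d_s² = (1−k²)/(1−k⁴)^(2/3) = 0.7830.
Mass saving = 1 − 0.7830 = 21.7 %.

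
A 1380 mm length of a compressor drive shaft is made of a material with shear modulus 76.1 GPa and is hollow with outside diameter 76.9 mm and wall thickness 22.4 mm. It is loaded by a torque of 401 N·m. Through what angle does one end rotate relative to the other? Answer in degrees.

0.125°

J = π(d_o⁴ − d_i⁴)/32 = π(0.0769⁴ − 0.0321⁴)/32 = 3.329×10^-6 m⁴.
θ = T·L/(G·J) = 401.0 × 1.38 / (76.1×10⁹ × 3.329×10^-6) = 2.184×10^-3 rad.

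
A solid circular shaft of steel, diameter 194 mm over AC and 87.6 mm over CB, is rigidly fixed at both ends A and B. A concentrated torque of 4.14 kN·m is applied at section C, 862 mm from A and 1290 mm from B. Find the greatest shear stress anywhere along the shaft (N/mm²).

2.81 N/mm²

Compatibility: T_A·a/J_AC = T_B·b/J_CB with T_A + T_B = T₀.
J_AC = 1.39×10^-4 m⁴, J_CB = 5.78×10^-6 m⁴, so T_A = T₀·(J_AC/a)/((J_AC/a)+(J_CB/b)) = 4028 N·m, T_B = 111.9 N·m.
τ in each portion: τ_AC = 2.81×10^6 Pa, τ_CB = 8.48×10^5 Pa; maximum is in AC.
τ_max = T_AC·r/J = 4028·0.0970/1.39×10^-4 = 2.810×10^6 Pa.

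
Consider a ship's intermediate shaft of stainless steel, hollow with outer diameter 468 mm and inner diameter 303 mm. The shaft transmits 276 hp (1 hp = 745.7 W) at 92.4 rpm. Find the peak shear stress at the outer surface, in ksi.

0.186 ksi

ω = 2π·92.4/60 = 9.676 rad/s, so T = P/ω = 276×745.7 / 9.676 = 21270 N·m.
J = π(d_o⁴ − d_i⁴)/32 = π(0.468⁴ − 0.303⁴)/32 = 3.882×10^-3 m⁴.
τ_max = T·r/J = 21270 × 0.234 / 3.882×10^-3 = 1.282×10^6 Pa.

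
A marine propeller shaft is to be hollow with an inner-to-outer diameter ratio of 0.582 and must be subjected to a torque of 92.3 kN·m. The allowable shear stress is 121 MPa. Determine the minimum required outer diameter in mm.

164 mm

For a hollow shaft with d_i/d_o = 0.582: τ_max = 16T/(π d_o³ (1−k⁴)), so d_o = [16T/(π τ_allow (1−k⁴))]^(1/3) = [16·92300/(π·1.21×10^8·0.8853)]^(1/3) = 0.1637 m.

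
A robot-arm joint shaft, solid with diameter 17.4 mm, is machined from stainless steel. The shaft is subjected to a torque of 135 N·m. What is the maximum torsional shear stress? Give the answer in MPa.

131 MPa

J = πd⁴/32 = π(0.0174)⁴/32 = 8.999×10^-9 m⁴.
τ_max = T·r/J = 135.0 × 0.00870 / 8.999×10^-9 = 1.305×10^8 Pa.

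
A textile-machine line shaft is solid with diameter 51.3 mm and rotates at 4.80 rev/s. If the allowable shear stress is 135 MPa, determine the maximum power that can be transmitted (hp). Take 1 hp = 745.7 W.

J = πd⁴/32 = π(0.0513)⁴/32 = 6.799×10^-7 m⁴.
T_max = τ_allow·J/r = 1.35×10^8 × 6.799×10^-7 / 0.0256 = 3579 N·m.
ω = 2π·4.80 = 30.16 rad/s, so P_max = T_max·ω = 1.079×10^5 W.

145 hp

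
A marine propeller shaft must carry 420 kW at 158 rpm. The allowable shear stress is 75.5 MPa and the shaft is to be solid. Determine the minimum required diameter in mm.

ω = 2π·158/60 = 16.55 rad/s, so T = P/ω = 420×10³ / 16.55 = 25380 N·m.
For a solid shaft τ_max = 16T/(πd³), so d = (16T/(π τ_allow))^(1/3) = (16·25380/(π·7.55×10^7))^(1/3) = 0.1196 m.

120 mm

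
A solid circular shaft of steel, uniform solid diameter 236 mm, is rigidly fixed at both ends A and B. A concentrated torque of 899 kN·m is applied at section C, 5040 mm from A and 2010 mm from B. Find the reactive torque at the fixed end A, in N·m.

256000 N·m

With uniform GJ and both ends fixed, compatibility θ_AC = θ_CB gives T_A·a = T_B·b, together with T_A + T_B = T₀.
T_A = T₀·b/(a+b) = 899000·2010/7050 = 256300 N·m; T_B = 642700 N·m.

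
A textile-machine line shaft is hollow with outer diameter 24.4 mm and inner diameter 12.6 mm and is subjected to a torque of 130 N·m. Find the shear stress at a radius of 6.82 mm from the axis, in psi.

J = π(d_o⁴ − d_i⁴)/32 = π(0.0244⁴ − 0.0126⁴)/32 = 3.232×10^-8 m⁴.
Shear stress varies linearly with radius: τ = T·r/J = 130.0 × 0.00682 / 3.232×10^-8 = 2.743×10^7 Pa.

3980 psi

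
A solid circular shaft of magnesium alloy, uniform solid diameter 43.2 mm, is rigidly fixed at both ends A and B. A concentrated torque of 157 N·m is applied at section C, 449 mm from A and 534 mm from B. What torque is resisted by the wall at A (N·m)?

With uniform GJ and both ends fixed, compatibility θ_AC = θ_CB gives T_A·a = T_B·b, together with T_A + T_B = T₀.
T_A = T₀·b/(a+b) = 157.0·534/983.0 = 85.29 N·m; T_B = 71.71 N·m.

85.3 N·m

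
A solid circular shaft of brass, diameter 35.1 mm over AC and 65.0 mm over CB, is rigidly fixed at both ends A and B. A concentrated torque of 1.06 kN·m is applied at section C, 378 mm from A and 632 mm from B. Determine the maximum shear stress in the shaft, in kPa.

17200 kPa

Compatibility: T_A·a/J_AC = T_B·b/J_CB with T_A + T_B = T₀.
J_AC = 1.49×10^-7 m⁴, J_CB = 1.75×10^-6 m⁴, so T_A = T₀·(J_AC/a)/((J_AC/a)+(J_CB/b)) = 131.9 N·m, T_B = 928.1 N·m.
τ in each portion: τ_AC = 1.55×10^7 Pa, τ_CB = 1.72×10^7 Pa; maximum is in CB.
τ_max = T_CB·r/J = 928.1·0.0325/1.75×10^-6 = 1.721×10^7 Pa.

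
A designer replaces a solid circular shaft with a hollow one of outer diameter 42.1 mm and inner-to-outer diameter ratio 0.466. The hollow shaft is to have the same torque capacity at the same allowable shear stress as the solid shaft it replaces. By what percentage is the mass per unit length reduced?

19.2 %

Equal τ_max and T ⇒ the solid shaft needs d_s³ = d_o³(1−k⁴), so d_s = 42.1·(1−0.466⁴)^(1/3) = 41.43 mm.
Area ratio A_h/A_s = d_o²(1−k²)/d_s² = (1−k²)/(1−k⁴)^(2/3) = 0.8085.
Mass saving = 1 − 0.8085 = 19.2 %.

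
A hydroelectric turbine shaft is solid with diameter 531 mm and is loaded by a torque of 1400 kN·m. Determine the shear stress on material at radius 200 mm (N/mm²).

J = πd⁴/32 = π(0.531)⁴/32 = 7.805×10^-3 m⁴.
Shear stress varies linearly with radius: τ = T·r/J = 1.400e6 × 0.200 / 7.805×10^-3 = 3.587×10^7 Pa.

35.9 N/mm²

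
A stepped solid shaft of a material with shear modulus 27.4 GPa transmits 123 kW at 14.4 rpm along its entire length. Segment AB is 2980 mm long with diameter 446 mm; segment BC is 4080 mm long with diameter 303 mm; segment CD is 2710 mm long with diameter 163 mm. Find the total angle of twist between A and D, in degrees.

ω = 2π·14.4/60 = 1.508 rad/s, so T = P/ω = 123×10³ / 1.508 = 81570 N·m.
J_AB = π(0.446)⁴/32 = 3.88×10^-3 m⁴; J_BC = π(0.303)⁴/32 = 8.28×10^-4 m⁴; J_CD = π(0.163)⁴/32 = 6.93×10^-5 m⁴.
θ = (T/G)·Σ L_i/J_i = (81570/27.4×10⁹)·(2.98/3.88×10^-3 + 4.08/8.28×10^-4 + 2.71/6.93×10^-5) = 0.1334 rad.

7.64°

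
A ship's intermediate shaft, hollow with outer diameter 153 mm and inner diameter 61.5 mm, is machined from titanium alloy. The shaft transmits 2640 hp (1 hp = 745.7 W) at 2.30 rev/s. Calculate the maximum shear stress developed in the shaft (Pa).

1.99e8 Pa

ω = 2π·2.30 = 14.45 rad/s, so T = P/ω = 2640×745.7 / 14.45 = 136200 N·m.
J = π(d_o⁴ − d_i⁴)/32 = π(0.153⁴ − 0.0615⁴)/32 = 5.239×10^-5 m⁴.
τ_max = T·r/J = 136200 × 0.0765 / 5.239×10^-5 = 1.989×10^8 Pa.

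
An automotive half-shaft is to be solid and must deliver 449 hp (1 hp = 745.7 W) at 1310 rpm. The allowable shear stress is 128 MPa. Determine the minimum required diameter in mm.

46.0 mm

ω = 2π·1310/60 = 137.2 rad/s, so T = P/ω = 449×745.7 / 137.2 = 2441 N·m.
For a solid shaft τ_max = 16T/(πd³), so d = (16T/(π τ_allow))^(1/3) = (16·2441/(π·1.28×10^8))^(1/3) = 0.04596 m.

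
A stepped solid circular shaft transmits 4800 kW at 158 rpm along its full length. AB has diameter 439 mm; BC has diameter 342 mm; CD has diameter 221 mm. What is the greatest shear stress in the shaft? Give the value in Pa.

ω = 2π·158/60 = 16.55 rad/s, so T = P/ω = 4800×10³ / 16.55 = 290100 N·m.
Under the same torque, τ_max = 16T/(πd³) is largest where d is smallest — segment CD (d = 221 mm).
τ_max = 16·290100/(π·(0.221)³) = 1.369×10^8 Pa.

1.37e8 Pa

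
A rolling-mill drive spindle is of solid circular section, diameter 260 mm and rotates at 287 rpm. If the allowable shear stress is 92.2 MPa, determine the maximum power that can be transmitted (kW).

J = πd⁴/32 = π(0.260)⁴/32 = 4.486×10^-4 m⁴.
T_max = τ_allow·J/r = 9.22×10^7 × 4.486×10^-4 / 0.130 = 318200 N·m.
ω = 2π·287/60 = 30.05 rad/s, so P_max = T_max·ω = 9.563×10^6 W.

9560 kW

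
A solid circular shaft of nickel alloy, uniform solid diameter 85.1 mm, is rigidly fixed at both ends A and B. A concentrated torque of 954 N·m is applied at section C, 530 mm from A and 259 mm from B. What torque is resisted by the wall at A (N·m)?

With uniform GJ and both ends fixed, compatibility θ_AC = θ_CB gives T_A·a = T_B·b, together with T_A + T_B = T₀.
T_A = T₀·b/(a+b) = 954.0·259/789.0 = 313.2 N·m; T_B = 640.8 N·m.

313 N·m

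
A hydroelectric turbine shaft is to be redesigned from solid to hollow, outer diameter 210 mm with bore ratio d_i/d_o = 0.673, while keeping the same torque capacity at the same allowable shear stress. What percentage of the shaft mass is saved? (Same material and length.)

36.2 %

Equal τ_max and T ⇒ the solid shaft needs d_s³ = d_o³(1−k⁴), so d_s = 210·(1−0.673⁴)^(1/3) = 194.5 mm.
Area ratio A_h/A_s = d_o²(1−k²)/d_s² = (1−k²)/(1−k⁴)^(2/3) = 0.6376.
Mass saving = 1 − 0.6376 = 36.2 %.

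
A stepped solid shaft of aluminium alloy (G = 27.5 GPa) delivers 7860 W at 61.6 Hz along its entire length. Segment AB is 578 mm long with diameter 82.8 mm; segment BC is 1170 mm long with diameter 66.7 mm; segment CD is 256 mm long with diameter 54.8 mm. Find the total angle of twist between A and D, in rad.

ω = 2π·61.6 = 387.0 rad/s, so T = P/ω = 7860 / 387.0 = 20.31 N·m.
J_AB = π(0.0828)⁴/32 = 4.61×10^-6 m⁴; J_BC = π(0.0667)⁴/32 = 1.94×10^-6 m⁴; J_CD = π(0.0548)⁴/32 = 8.85×10^-7 m⁴.
θ = (T/G)·Σ L_i/J_i = (20.31/27.5×10⁹)·(0.578/4.61×10^-6 + 1.17/1.94×10^-6 + 0.256/8.85×10^-7) = 7.507×10^-4 rad.

7.51e-4 rad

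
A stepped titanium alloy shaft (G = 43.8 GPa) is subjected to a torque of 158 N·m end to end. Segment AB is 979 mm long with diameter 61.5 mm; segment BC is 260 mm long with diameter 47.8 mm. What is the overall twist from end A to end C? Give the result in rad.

J_AB = π(0.0615)⁴/32 = 1.40×10^-6 m⁴; J_BC = π(0.0478)⁴/32 = 5.13×10^-7 m⁴.
θ = (T/G)·Σ L_i/J_i = (158.0/43.8×10⁹)·(0.979/1.40×10^-6 + 0.260/5.13×10^-7) = 4.345×10^-3 rad.

0.00434 rad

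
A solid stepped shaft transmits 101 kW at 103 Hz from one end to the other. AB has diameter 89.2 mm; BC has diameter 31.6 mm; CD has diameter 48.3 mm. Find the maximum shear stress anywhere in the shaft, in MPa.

ω = 2π·103 = 647.2 rad/s, so T = P/ω = 101×10³ / 647.2 = 156.1 N·m.
Under the same torque, τ_max = 16T/(πd³) is largest where d is smallest — segment BC (d = 31.6 mm).
τ_max = 16·156.1/(π·(0.0316)³) = 2.519×10^7 Pa.

25.2 MPa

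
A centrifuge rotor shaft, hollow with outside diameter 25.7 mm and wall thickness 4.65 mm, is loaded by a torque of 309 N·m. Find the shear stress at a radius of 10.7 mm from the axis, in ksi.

13.4 ksi

J = π(d_o⁴ − d_i⁴)/32 = π(0.0257⁴ − 0.0164⁴)/32 = 3.573×10^-8 m⁴.
Shear stress varies linearly with radius: τ = T·r/J = 309.0 × 0.0107 / 3.573×10^-8 = 9.254×10^7 Pa.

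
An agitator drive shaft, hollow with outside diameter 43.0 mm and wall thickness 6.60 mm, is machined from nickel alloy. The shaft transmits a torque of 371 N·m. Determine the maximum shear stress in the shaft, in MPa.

30.9 MPa

J = π(d_o⁴ − d_i⁴)/32 = π(0.0430⁴ − 0.0298⁴)/32 = 2.582×10^-7 m⁴.
τ_max = T·r/J = 371.0 × 0.0215 / 2.582×10^-7 = 3.089×10^7 Pa.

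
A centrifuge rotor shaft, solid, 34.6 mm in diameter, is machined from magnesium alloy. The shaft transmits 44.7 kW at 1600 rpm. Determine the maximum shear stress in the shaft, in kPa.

32800 kPa

ω = 2π·1600/60 = 167.6 rad/s, so T = P/ω = 44.7×10³ / 167.6 = 266.8 N·m.
J = πd⁴/32 = π(0.0346)⁴/32 = 1.407×10^-7 m⁴.
τ_max = T·r/J = 266.8 × 0.0173 / 1.407×10^-7 = 3.280×10^7 Pa.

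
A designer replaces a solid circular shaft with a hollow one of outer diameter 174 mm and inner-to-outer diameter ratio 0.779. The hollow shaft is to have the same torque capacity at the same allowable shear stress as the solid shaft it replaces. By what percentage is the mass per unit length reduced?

46.6 %

Equal τ_max and T ⇒ the solid shaft needs d_s³ = d_o³(1−k⁴), so d_s = 174·(1−0.779⁴)^(1/3) = 149.3 mm.
Area ratio A_h/A_s = d_o²(1−k²)/d_s² = (1−k²)/(1−k⁴)^(2/3) = 0.5340.
Mass saving = 1 − 0.5340 = 46.6 %.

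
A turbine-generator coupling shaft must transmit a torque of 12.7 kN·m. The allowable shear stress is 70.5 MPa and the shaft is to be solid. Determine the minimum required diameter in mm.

97.2 mm

For a solid shaft τ_max = 16T/(πd³), so d = (16T/(π τ_allow))^(1/3) = (16·12700/(π·7.05×10^7))^(1/3) = 0.09717 m.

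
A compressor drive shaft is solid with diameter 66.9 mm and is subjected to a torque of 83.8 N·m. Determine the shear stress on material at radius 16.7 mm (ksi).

J = πd⁴/32 = π(0.0669)⁴/32 = 1.967×10^-6 m⁴.
Shear stress varies linearly with radius: τ = T·r/J = 83.80 × 0.0167 / 1.967×10^-6 = 7.116×10^5 Pa.

0.103 ksi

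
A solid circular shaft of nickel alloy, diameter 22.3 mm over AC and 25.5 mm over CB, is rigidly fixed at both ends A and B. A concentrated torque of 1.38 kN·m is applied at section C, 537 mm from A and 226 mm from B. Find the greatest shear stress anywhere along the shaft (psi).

Compatibility: T_A·a/J_AC = T_B·b/J_CB with T_A + T_B = T₀.
J_AC = 2.43×10^-8 m⁴, J_CB = 4.15×10^-8 m⁴, so T_A = T₀·(J_AC/a)/((J_AC/a)+(J_CB/b)) = 272.6 N·m, T_B = 1107 N·m.
τ in each portion: τ_AC = 1.25×10^8 Pa, τ_CB = 3.40×10^8 Pa; maximum is in CB.
τ_max = T_CB·r/J = 1107·0.0127/4.15×10^-8 = 3.401×10^8 Pa.

49300 psi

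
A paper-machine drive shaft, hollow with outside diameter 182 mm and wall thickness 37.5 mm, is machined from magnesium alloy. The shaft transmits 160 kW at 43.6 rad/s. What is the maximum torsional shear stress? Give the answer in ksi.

0.511 ksi

ω = 43.6 rad/s, so T = P/ω = 160×10³ / 43.60 = 3670 N·m.
J = π(d_o⁴ − d_i⁴)/32 = π(0.182⁴ − 0.107⁴)/32 = 9.485×10^-5 m⁴.
τ_max = T·r/J = 3670 × 0.0910 / 9.485×10^-5 = 3.521×10^6 Pa.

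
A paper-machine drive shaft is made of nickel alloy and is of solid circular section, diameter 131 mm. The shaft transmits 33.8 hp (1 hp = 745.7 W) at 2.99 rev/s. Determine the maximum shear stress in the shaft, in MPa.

3.04 MPa

ω = 2π·2.99 = 18.79 rad/s, so T = P/ω = 33.8×745.7 / 18.79 = 1342 N·m.
J = πd⁴/32 = π(0.131)⁴/32 = 2.891×10^-5 m⁴.
τ_max = T·r/J = 1342 × 0.0655 / 2.891×10^-5 = 3.039×10^6 Pa.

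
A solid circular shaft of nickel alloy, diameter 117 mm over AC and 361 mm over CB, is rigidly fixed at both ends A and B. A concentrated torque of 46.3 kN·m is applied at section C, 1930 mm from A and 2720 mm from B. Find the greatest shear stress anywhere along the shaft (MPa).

Compatibility: T_A·a/J_AC = T_B·b/J_CB with T_A + T_B = T₀.
J_AC = 1.84×10^-5 m⁴, J_CB = 1.67×10^-3 m⁴, so T_A = T₀·(J_AC/a)/((J_AC/a)+(J_CB/b)) = 708.9 N·m, T_B = 45590 N·m.
τ in each portion: τ_AC = 2.25×10^6 Pa, τ_CB = 4.94×10^6 Pa; maximum is in CB.
τ_max = T_CB·r/J = 45590·0.180/1.67×10^-3 = 4.935×10^6 Pa.

4.94 MPa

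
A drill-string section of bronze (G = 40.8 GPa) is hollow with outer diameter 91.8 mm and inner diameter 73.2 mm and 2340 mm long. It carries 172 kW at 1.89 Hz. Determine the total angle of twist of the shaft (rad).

0.200 rad

ω = 2π·1.89 = 11.88 rad/s, so T = P/ω = 172×10³ / 11.88 = 14480 N·m.
J = π(d_o⁴ − d_i⁴)/32 = π(0.0918⁴ − 0.0732⁴)/32 = 4.154×10^-6 m⁴.
θ = T·L/(G·J) = 14480 × 2.34 / (40.8×10⁹ × 4.154×10^-6) = 0.2000 rad.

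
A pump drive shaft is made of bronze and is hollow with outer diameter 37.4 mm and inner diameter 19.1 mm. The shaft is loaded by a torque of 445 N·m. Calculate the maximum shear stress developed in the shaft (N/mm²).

J = π(d_o⁴ − d_i⁴)/32 = π(0.0374⁴ − 0.0191⁴)/32 = 1.790×10^-7 m⁴.
τ_max = T·r/J = 445.0 × 0.0187 / 1.790×10^-7 = 4.648×10^7 Pa.

46.5 N/mm²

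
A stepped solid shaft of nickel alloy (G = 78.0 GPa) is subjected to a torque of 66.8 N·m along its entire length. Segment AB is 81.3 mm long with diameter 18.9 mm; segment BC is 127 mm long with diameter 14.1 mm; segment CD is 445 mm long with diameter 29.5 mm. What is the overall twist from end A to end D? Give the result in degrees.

2.22°

J_AB = π(0.0189)⁴/32 = 1.25×10^-8 m⁴; J_BC = π(0.0141)⁴/32 = 3.88×10^-9 m⁴; J_CD = π(0.0295)⁴/32 = 7.44×10^-8 m⁴.
θ = (T/G)·Σ L_i/J_i = (66.80/78.0×10⁹)·(0.0813/1.25×10^-8 + 0.127/3.88×10^-9 + 0.445/7.44×10^-8) = 0.03871 rad.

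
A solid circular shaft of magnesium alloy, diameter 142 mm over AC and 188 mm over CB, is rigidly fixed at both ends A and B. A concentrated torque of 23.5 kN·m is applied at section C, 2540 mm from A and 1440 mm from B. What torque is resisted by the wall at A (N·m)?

3660 N·m

Compatibility: T_A·a/J_AC = T_B·b/J_CB with T_A + T_B = T₀.
J_AC = 3.99×10^-5 m⁴, J_CB = 1.23×10^-4 m⁴, so T_A = T₀·(J_AC/a)/((J_AC/a)+(J_CB/b)) = 3661 N·m, T_B = 19840 N·m.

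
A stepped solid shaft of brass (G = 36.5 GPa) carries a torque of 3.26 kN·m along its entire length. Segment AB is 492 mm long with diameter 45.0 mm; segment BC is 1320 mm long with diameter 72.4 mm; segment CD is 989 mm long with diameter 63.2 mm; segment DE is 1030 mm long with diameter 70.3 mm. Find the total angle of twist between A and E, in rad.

J_AB = π(0.0450)⁴/32 = 4.03×10^-7 m⁴; J_BC = π(0.0724)⁴/32 = 2.70×10^-6 m⁴; J_CD = π(0.0632)⁴/32 = 1.57×10^-6 m⁴; J_DE = π(0.0703)⁴/32 = 2.40×10^-6 m⁴.
θ = (T/G)·Σ L_i/J_i = (3260/36.5×10⁹)·(0.492/4.03×10^-7 + 1.32/2.70×10^-6 + 0.989/1.57×10^-6 + 1.03/2.40×10^-6) = 0.2476 rad.

0.248 rad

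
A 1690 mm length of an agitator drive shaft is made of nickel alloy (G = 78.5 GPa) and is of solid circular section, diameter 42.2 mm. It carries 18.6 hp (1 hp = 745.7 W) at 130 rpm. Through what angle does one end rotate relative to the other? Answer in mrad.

70.4 mrad

ω = 2π·130/60 = 13.61 rad/s, so T = P/ω = 18.6×745.7 / 13.61 = 1019 N·m.
J = πd⁴/32 = π(0.0422)⁴/32 = 3.114×10^-7 m⁴.
θ = T·L/(G·J) = 1019 × 1.69 / (78.5×10⁹ × 3.114×10^-7) = 0.07045 rad.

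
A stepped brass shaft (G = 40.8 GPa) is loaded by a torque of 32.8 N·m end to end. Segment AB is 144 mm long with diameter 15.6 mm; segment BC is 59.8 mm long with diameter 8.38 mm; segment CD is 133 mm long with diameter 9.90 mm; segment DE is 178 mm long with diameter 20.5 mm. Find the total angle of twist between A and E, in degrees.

J_AB = π(0.0156)⁴/32 = 5.81×10^-9 m⁴; J_BC = π(0.00838)⁴/32 = 4.84×10^-10 m⁴; J_CD = π(0.00990)⁴/32 = 9.43×10^-10 m⁴; J_DE = π(0.0205)⁴/32 = 1.73×10^-8 m⁴.
θ = (T/G)·Σ L_i/J_i = (32.80/40.8×10⁹)·(0.144/5.81×10^-9 + 0.0598/4.84×10^-10 + 0.133/9.43×10^-10 + 0.178/1.73×10^-8) = 0.2408 rad.

13.8°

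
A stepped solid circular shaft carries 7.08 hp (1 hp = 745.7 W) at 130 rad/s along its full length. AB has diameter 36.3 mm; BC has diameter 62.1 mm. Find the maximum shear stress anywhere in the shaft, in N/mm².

4.32 N/mm²

ω = 130 rad/s, so T = P/ω = 7.08×745.7 / 130.0 = 40.61 N·m.
Under the same torque, τ_max = 16T/(πd³) is largest where d is smallest — segment AB (d = 36.3 mm).
τ_max = 16·40.61/(π·(0.0363)³) = 4.324×10^6 Pa.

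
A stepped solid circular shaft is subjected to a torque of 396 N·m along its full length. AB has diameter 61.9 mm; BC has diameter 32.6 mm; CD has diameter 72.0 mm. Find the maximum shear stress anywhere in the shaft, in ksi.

Under the same torque, τ_max = 16T/(πd³) is largest where d is smallest — segment BC (d = 32.6 mm).
τ_max = 16·396.0/(π·(0.0326)³) = 5.821×10^7 Pa.

8.44 ksi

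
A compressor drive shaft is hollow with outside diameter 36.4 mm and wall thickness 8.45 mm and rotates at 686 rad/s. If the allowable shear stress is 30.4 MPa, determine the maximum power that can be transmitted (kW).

181 kW

J = π(d_o⁴ − d_i⁴)/32 = π(0.0364⁴ − 0.0195⁴)/32 = 1.582×10^-7 m⁴.
T_max = τ_allow·J/r = 3.04×10^7 × 1.582×10^-7 / 0.0182 = 264.2 N·m.
ω = 686 rad/s, so P_max = T_max·ω = 1.812×10^5 W.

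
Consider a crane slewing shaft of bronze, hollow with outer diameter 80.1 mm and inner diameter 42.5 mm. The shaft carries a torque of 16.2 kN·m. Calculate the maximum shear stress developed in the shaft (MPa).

J = π(d_o⁴ − d_i⁴)/32 = π(0.0801⁴ − 0.0425⁴)/32 = 3.721×10^-6 m⁴.
τ_max = T·r/J = 16200 × 0.0400 / 3.721×10^-6 = 1.744×10^8 Pa.

174 MPa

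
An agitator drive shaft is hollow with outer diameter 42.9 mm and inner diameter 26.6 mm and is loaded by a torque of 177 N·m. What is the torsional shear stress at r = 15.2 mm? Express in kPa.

9490 kPa

J = π(d_o⁴ − d_i⁴)/32 = π(0.0429⁴ − 0.0266⁴)/32 = 2.834×10^-7 m⁴.
Shear stress varies linearly with radius: τ = T·r/J = 177.0 × 0.0152 / 2.834×10^-7 = 9.494×10^6 Pa.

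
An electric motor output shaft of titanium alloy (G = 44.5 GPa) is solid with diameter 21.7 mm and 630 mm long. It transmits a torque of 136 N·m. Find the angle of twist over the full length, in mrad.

88.4 mrad

J = πd⁴/32 = π(0.0217)⁴/32 = 2.177×10^-8 m⁴.
θ = T·L/(G·J) = 136.0 × 0.630 / (44.5×10⁹ × 2.177×10^-8) = 0.08845 rad.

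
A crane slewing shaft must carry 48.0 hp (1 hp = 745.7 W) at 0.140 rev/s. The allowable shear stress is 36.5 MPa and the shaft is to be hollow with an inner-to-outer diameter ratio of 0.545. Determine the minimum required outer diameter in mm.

184 mm

ω = 2π·0.140 = 0.8796 rad/s, so T = P/ω = 48.0×745.7 / 0.8796 = 40690 N·m.
For a hollow shaft with d_i/d_o = 0.545: τ_max = 16T/(π d_o³ (1−k⁴)), so d_o = [16T/(π τ_allow (1−k⁴))]^(1/3) = [16·40690/(π·3.65×10^7·0.9118)]^(1/3) = 0.1840 m.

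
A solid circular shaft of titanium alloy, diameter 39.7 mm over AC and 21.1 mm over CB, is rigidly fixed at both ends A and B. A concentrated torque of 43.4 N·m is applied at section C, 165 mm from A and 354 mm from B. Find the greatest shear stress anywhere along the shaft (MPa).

3.41 MPa

Compatibility: T_A·a/J_AC = T_B·b/J_CB with T_A + T_B = T₀.
J_AC = 2.44×10^-7 m⁴, J_CB = 1.95×10^-8 m⁴, so T_A = T₀·(J_AC/a)/((J_AC/a)+(J_CB/b)) = 41.84 N·m, T_B = 1.556 N·m.
τ in each portion: τ_AC = 3.41×10^6 Pa, τ_CB = 8.44×10^5 Pa; maximum is in AC.
τ_max = T_AC·r/J = 41.84·0.0199/2.44×10^-7 = 3.406×10^6 Pa.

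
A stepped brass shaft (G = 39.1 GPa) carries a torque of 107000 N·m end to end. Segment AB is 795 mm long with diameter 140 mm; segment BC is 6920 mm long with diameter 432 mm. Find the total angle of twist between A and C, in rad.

J_AB = π(0.140)⁴/32 = 3.77×10^-5 m⁴; J_BC = π(0.432)⁴/32 = 3.42×10^-3 m⁴.
θ = (T/G)·Σ L_i/J_i = (107000/39.1×10⁹)·(0.795/3.77×10^-5 + 6.92/3.42×10^-3) = 0.06322 rad.

0.0632 rad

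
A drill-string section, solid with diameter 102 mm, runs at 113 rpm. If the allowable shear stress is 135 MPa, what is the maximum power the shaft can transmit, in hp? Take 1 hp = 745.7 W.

J = πd⁴/32 = π(0.102)⁴/32 = 1.063×10^-5 m⁴.
T_max = τ_allow·J/r = 1.35×10^8 × 1.063×10^-5 / 0.0510 = 28130 N·m.
ω = 2π·113/60 = 11.83 rad/s, so P_max = T_max·ω = 3.329×10^5 W.

446 hp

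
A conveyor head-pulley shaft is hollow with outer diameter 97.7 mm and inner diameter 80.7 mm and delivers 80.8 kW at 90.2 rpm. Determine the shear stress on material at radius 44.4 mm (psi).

11500 psi

ω = 2π·90.2/60 = 9.446 rad/s, so T = P/ω = 80.8×10³ / 9.446 = 8554 N·m.
J = π(d_o⁴ − d_i⁴)/32 = π(0.0977⁴ − 0.0807⁴)/32 = 4.781×10^-6 m⁴.
Shear stress varies linearly with radius: τ = T·r/J = 8554 × 0.0444 / 4.781×10^-6 = 7.944×10^7 Pa.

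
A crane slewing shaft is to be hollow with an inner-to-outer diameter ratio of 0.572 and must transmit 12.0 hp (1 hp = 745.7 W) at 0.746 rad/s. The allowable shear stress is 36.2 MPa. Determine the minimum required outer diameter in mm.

124 mm

ω = 0.746 rad/s, so T = P/ω = 12.0×745.7 / 0.7460 = 12000 N·m.
For a hollow shaft with d_i/d_o = 0.572: τ_max = 16T/(π d_o³ (1−k⁴)), so d_o = [16T/(π τ_allow (1−k⁴))]^(1/3) = [16·12000/(π·3.62×10^7·0.8930)]^(1/3) = 0.1236 m.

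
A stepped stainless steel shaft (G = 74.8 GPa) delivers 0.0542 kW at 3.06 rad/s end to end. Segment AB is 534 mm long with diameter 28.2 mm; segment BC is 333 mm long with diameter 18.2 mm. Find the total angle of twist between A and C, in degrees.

ω = 3.06 rad/s, so T = P/ω = 0.0542×10³ / 3.060 = 17.71 N·m.
J_AB = π(0.0282)⁴/32 = 6.21×10^-8 m⁴; J_BC = π(0.0182)⁴/32 = 1.08×10^-8 m⁴.
θ = (T/G)·Σ L_i/J_i = (17.71/74.8×10⁹)·(0.534/6.21×10^-8 + 0.333/1.08×10^-8) = 9.357×10^-3 rad.

0.536°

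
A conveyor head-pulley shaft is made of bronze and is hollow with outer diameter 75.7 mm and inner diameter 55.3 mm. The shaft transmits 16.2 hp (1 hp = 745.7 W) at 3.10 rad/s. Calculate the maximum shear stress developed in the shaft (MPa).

64.0 MPa

ω = 3.10 rad/s, so T = P/ω = 16.2×745.7 / 3.100 = 3897 N·m.
J = π(d_o⁴ − d_i⁴)/32 = π(0.0757⁴ − 0.0553⁴)/32 = 2.306×10^-6 m⁴.
τ_max = T·r/J = 3897 × 0.0379 / 2.306×10^-6 = 6.397×10^7 Pa.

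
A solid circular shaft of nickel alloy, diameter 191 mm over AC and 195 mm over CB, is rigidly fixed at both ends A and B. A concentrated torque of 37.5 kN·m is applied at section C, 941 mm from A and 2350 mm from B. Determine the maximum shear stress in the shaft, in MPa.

19.1 MPa

Compatibility: T_A·a/J_AC = T_B·b/J_CB with T_A + T_B = T₀.
J_AC = 1.31×10^-4 m⁴, J_CB = 1.42×10^-4 m⁴, so T_A = T₀·(J_AC/a)/((J_AC/a)+(J_CB/b)) = 26130 N·m, T_B = 11370 N·m.
τ in each portion: τ_AC = 1.91×10^7 Pa, τ_CB = 7.81×10^6 Pa; maximum is in AC.
τ_max = T_AC·r/J = 26130·0.0955/1.31×10^-4 = 1.910×10^7 Pa.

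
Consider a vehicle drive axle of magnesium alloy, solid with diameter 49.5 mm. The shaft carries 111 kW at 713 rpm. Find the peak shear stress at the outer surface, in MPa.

ω = 2π·713/60 = 74.67 rad/s, so T = P/ω = 111×10³ / 74.67 = 1487 N·m.
J = πd⁴/32 = π(0.0495)⁴/32 = 5.894×10^-7 m⁴.
τ_max = T·r/J = 1487 × 0.0248 / 5.894×10^-7 = 6.243×10^7 Pa.

62.4 MPa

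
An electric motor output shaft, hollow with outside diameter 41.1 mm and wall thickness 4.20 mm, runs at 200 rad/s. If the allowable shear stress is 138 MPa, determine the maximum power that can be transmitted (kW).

J = π(d_o⁴ − d_i⁴)/32 = π(0.0411⁴ − 0.0327⁴)/32 = 1.679×10^-7 m⁴.
T_max = τ_allow·J/r = 1.38×10^8 × 1.679×10^-7 / 0.0206 = 1127 N·m.
ω = 200 rad/s, so P_max = T_max·ω = 2.255×10^5 W.

225 kW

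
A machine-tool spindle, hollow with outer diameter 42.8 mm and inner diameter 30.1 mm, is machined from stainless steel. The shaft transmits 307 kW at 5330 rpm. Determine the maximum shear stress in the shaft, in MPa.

47.3 MPa

ω = 2π·5330/60 = 558.2 rad/s, so T = P/ω = 307×10³ / 558.2 = 550.0 N·m.
J = π(d_o⁴ − d_i⁴)/32 = π(0.0428⁴ − 0.0301⁴)/32 = 2.489×10^-7 m⁴.
τ_max = T·r/J = 550.0 × 0.0214 / 2.489×10^-7 = 4.730×10^7 Pa.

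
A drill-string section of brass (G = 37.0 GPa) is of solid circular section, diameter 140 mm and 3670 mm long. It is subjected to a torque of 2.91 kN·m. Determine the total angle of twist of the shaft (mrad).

7.65 mrad

J = πd⁴/32 = π(0.140)⁴/32 = 3.771×10^-5 m⁴.
θ = T·L/(G·J) = 2910 × 3.67 / (37.0×10⁹ × 3.771×10^-5) = 7.653×10^-3 rad.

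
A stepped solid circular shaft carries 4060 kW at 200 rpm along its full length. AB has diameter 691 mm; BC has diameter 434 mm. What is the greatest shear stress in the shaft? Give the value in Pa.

1.21e7 Pa

ω = 2π·200/60 = 20.94 rad/s, so T = P/ω = 4060×10³ / 20.94 = 193900 N·m.
Under the same torque, τ_max = 16T/(πd³) is largest where d is smallest — segment BC (d = 434 mm).
τ_max = 16·193900/(π·(0.434)³) = 1.208×10^7 Pa.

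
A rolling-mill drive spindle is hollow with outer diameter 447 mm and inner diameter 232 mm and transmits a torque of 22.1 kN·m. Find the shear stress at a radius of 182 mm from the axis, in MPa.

J = π(d_o⁴ − d_i⁴)/32 = π(0.447⁴ − 0.232⁴)/32 = 3.635×10^-3 m⁴.
Shear stress varies linearly with radius: τ = T·r/J = 22100 × 0.182 / 3.635×10^-3 = 1.106×10^6 Pa.

1.11 MPa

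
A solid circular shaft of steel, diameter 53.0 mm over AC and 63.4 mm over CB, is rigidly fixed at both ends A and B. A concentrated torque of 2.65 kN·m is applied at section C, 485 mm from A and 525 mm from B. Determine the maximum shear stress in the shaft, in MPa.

34.6 MPa

Compatibility: T_A·a/J_AC = T_B·b/J_CB with T_A + T_B = T₀.
J_AC = 7.75×10^-7 m⁴, J_CB = 1.59×10^-6 m⁴, so T_A = T₀·(J_AC/a)/((J_AC/a)+(J_CB/b)) = 916.4 N·m, T_B = 1734 N·m.
τ in each portion: τ_AC = 3.14×10^7 Pa, τ_CB = 3.46×10^7 Pa; maximum is in CB.
τ_max = T_CB·r/J = 1734·0.0317/1.59×10^-6 = 3.465×10^7 Pa.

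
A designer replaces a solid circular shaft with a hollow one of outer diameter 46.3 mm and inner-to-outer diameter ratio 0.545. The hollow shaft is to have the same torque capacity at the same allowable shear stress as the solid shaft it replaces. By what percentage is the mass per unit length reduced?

25.2 %

Equal τ_max and T ⇒ the solid shaft needs d_s³ = d_o³(1−k⁴), so d_s = 46.3·(1−0.545⁴)^(1/3) = 44.90 mm.
Area ratio A_h/A_s = d_o²(1−k²)/d_s² = (1−k²)/(1−k⁴)^(2/3) = 0.7476.
Mass saving = 1 − 0.7476 = 25.2 %.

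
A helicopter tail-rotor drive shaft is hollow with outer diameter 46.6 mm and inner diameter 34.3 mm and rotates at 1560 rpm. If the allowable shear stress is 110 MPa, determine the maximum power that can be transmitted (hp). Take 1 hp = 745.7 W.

J = π(d_o⁴ − d_i⁴)/32 = π(0.0466⁴ − 0.0343⁴)/32 = 3.271×10^-7 m⁴.
T_max = τ_allow·J/r = 1.10×10^8 × 3.271×10^-7 / 0.0233 = 1544 N·m.
ω = 2π·1560/60 = 163.4 rad/s, so P_max = T_max·ω = 2.523×10^5 W.

338 hp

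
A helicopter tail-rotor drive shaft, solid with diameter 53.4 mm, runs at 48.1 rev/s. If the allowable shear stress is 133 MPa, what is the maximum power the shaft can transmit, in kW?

1200 kW

J = πd⁴/32 = π(0.0534)⁴/32 = 7.983×10^-7 m⁴.
T_max = τ_allow·J/r = 1.33×10^8 × 7.983×10^-7 / 0.0267 = 3977 N·m.
ω = 2π·48.1 = 302.2 rad/s, so P_max = T_max·ω = 1.202×10^6 W.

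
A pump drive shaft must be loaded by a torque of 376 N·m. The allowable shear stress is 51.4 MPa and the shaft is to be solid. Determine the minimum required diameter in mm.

For a solid shaft τ_max = 16T/(πd³), so d = (16T/(π τ_allow))^(1/3) = (16·376.0/(π·5.14×10^7))^(1/3) = 0.03340 m.

33.4 mm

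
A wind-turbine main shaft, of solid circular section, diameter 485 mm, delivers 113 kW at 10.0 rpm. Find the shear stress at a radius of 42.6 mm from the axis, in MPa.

0.846 MPa

ω = 2π·10.0/60 = 1.047 rad/s, so T = P/ω = 113×10³ / 1.047 = 107900 N·m.
J = πd⁴/32 = π(0.485)⁴/32 = 5.432×10^-3 m⁴.
Shear stress varies linearly with radius: τ = T·r/J = 107900 × 0.0426 / 5.432×10^-3 = 8.462×10^5 Pa.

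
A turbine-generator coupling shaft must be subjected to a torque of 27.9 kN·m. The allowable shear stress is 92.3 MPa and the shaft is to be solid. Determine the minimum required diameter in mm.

For a solid shaft τ_max = 16T/(πd³), so d = (16T/(π τ_allow))^(1/3) = (16·27900/(π·9.23×10^7))^(1/3) = 0.1155 m.

115 mm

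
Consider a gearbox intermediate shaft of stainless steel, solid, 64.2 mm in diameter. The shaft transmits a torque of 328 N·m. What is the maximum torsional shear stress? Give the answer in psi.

916 psi

J = πd⁴/32 = π(0.0642)⁴/32 = 1.668×10^-6 m⁴.
τ_max = T·r/J = 328.0 × 0.0321 / 1.668×10^-6 = 6.313×10^6 Pa.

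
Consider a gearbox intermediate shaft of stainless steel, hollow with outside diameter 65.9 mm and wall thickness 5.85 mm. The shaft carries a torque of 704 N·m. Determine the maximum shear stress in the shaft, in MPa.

23.1 MPa

J = π(d_o⁴ − d_i⁴)/32 = π(0.0659⁴ − 0.0542⁴)/32 = 1.004×10^-6 m⁴.
τ_max = T·r/J = 704.0 × 0.0330 / 1.004×10^-6 = 2.310×10^7 Pa.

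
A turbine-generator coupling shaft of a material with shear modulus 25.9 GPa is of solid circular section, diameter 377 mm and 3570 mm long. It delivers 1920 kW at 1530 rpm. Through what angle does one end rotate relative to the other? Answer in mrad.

ω = 2π·1530/60 = 160.2 rad/s, so T = P/ω = 1920×10³ / 160.2 = 11980 N·m.
J = πd⁴/32 = π(0.377)⁴/32 = 1.983×10^-3 m⁴.
θ = T·L/(G·J) = 11980 × 3.57 / (25.9×10⁹ × 1.983×10^-3) = 8.329×10^-4 rad.

0.833 mrad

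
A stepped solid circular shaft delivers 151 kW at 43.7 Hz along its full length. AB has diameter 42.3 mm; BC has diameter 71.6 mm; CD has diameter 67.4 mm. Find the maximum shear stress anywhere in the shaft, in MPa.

37.0 MPa

ω = 2π·43.7 = 274.6 rad/s, so T = P/ω = 151×10³ / 274.6 = 549.9 N·m.
Under the same torque, τ_max = 16T/(πd³) is largest where d is smallest — segment AB (d = 42.3 mm).
τ_max = 16·549.9/(π·(0.0423)³) = 3.701×10^7 Pa.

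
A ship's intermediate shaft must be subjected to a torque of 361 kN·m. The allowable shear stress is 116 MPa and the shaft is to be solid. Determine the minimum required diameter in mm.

For a solid shaft τ_max = 16T/(πd³), so d = (16T/(π τ_allow))^(1/3) = (16·361000/(π·1.16×10^8))^(1/3) = 0.2512 m.

251 mm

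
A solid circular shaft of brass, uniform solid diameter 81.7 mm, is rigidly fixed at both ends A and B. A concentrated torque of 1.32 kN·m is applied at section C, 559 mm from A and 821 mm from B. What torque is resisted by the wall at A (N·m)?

785 N·m

With uniform GJ and both ends fixed, compatibility θ_AC = θ_CB gives T_A·a = T_B·b, together with T_A + T_B = T₀.
T_A = T₀·b/(a+b) = 1320·821/1380 = 785.3 N·m; T_B = 534.7 N·m.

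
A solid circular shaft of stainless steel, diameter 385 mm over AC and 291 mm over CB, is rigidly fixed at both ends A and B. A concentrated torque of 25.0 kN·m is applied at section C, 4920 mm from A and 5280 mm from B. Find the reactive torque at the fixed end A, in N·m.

Compatibility: T_A·a/J_AC = T_B·b/J_CB with T_A + T_B = T₀.
J_AC = 2.16×10^-3 m⁴, J_CB = 7.04×10^-4 m⁴, so T_A = T₀·(J_AC/a)/((J_AC/a)+(J_CB/b)) = 19170 N·m, T_B = 5830 N·m.

19200 N·m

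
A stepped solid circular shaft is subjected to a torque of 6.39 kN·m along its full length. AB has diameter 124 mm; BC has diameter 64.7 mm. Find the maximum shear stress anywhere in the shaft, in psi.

Under the same torque, τ_max = 16T/(πd³) is largest where d is smallest — segment BC (d = 64.7 mm).
τ_max = 16·6390/(π·(0.0647)³) = 1.202×10^8 Pa.

17400 psi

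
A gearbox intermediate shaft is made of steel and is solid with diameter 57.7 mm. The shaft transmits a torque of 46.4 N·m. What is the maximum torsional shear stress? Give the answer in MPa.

J = πd⁴/32 = π(0.0577)⁴/32 = 1.088×10^-6 m⁴.
τ_max = T·r/J = 46.40 × 0.0289 / 1.088×10^-6 = 1.230×10^6 Pa.

1.23 MPa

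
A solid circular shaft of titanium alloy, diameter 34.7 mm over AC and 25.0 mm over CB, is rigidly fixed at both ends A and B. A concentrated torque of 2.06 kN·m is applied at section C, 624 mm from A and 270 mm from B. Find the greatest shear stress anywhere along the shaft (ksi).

Compatibility: T_A·a/J_AC = T_B·b/J_CB with T_A + T_B = T₀.
J_AC = 1.42×10^-7 m⁴, J_CB = 3.83×10^-8 m⁴, so T_A = T₀·(J_AC/a)/((J_AC/a)+(J_CB/b)) = 1270 N·m, T_B = 790.5 N·m.
τ in each portion: τ_AC = 1.55×10^8 Pa, τ_CB = 2.58×10^8 Pa; maximum is in CB.
τ_max = T_CB·r/J = 790.5·0.0125/3.83×10^-8 = 2.577×10^8 Pa.

37.4 ksi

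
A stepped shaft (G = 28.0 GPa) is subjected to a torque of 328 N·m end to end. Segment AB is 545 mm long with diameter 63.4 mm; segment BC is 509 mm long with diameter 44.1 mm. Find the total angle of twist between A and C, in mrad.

J_AB = π(0.0634)⁴/32 = 1.59×10^-6 m⁴; J_BC = π(0.0441)⁴/32 = 3.71×10^-7 m⁴.
θ = (T/G)·Σ L_i/J_i = (328.0/28.0×10⁹)·(0.545/1.59×10^-6 + 0.509/3.71×10^-7) = 0.02008 rad.

20.1 mrad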